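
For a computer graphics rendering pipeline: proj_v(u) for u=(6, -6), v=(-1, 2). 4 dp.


u.v = -18, |v| = sqrt(5) = 2.2361
Scalar projection = u.v / |v| = -18 / sqrt(5) = -8.0498

-8.0498


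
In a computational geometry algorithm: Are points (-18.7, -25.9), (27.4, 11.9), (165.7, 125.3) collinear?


Cross product: (27.4-(-18.7))*(125.3-(-25.9)) - (11.9-(-25.9))*(165.7-(-18.7))
= 0

Yes, collinear


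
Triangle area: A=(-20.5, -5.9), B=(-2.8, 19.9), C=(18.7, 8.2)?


Area = |x_A(y_B-y_C) + x_B(y_C-y_A) + x_C(y_A-y_B)|/2
= |(-239.85) + (-39.48) + (-482.46)|/2
= 761.79/2 = 380.895

380.895


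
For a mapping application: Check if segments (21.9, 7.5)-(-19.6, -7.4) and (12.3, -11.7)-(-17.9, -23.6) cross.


Cross products: d1=-465.6, d2=-509.47, d3=653.76, d4=697.63
d1*d2 < 0 and d3*d4 < 0? no

No, they don't intersect


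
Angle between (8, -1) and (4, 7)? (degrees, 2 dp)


u.v = 25, |u| = sqrt(65) = 8.0623, |v| = sqrt(65) = 8.0623
cos(theta) = u.v/(|u||v|) = 25/sqrt(4225) = 0.384615
theta = acos(0.384615) = 67.38 degrees

67.38 degrees


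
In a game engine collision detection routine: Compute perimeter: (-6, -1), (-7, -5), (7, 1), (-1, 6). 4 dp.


Sides: (-6, -1)->(-7, -5): sqrt(17) = 4.123106, (-7, -5)->(7, 1): sqrt(232) = 15.231546, (7, 1)->(-1, 6): sqrt(89) = 9.433981, (-1, 6)->(-6, -1): sqrt(74) = 8.602325
Sum = 37.390958
Perimeter = 37.391

37.391


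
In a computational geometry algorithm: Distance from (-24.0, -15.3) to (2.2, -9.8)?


dx=26.2, dy=5.5
d^2 = 26.2^2 + 5.5^2 = 716.69
d = sqrt(716.69) = 26.7711

26.7711


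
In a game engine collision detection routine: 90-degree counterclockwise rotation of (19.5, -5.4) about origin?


90° CCW: (x,y) -> (-y, x)
(19.5,-5.4) -> (5.4, 19.5)

(5.4, 19.5)


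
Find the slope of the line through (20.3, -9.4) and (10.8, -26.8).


slope = (y2-y1)/(x2-x1) = ((-26.8)-(-9.4))/(10.8-20.3) = (-17.4)/(-9.5) = 1.8316

1.8316


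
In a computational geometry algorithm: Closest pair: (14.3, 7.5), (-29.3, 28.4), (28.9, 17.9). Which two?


d(P0,P1) = 48.3505, d(P0,P2) = 17.9254, d(P1,P2) = 59.1396
Closest: P0 and P2

Closest pair: (14.3, 7.5) and (28.9, 17.9), distance = 17.9254


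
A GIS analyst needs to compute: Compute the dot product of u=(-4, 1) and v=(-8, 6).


u . v = u_x*v_x + u_y*v_y = (-4)*(-8) + 1*6
= 32 + 6 = 38

38


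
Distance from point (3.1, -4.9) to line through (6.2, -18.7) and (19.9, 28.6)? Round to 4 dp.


|cross product| = 335.69
|line direction| = sqrt(2424.98) = 49.2441
Distance = 335.69/sqrt(2424.98) = 6.8169

6.8169


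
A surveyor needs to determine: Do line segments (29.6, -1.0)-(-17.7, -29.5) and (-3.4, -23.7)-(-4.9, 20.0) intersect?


Cross products: d1=-1476.15, d2=633.61, d3=133.21, d4=-1976.55
d1*d2 < 0 and d3*d4 < 0? yes

Yes, they intersect


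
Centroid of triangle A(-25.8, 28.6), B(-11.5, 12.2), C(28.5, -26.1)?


Centroid = ((x_A+x_B+x_C)/3, (y_A+y_B+y_C)/3)
= (((-25.8)+(-11.5)+28.5)/3, (28.6+12.2+(-26.1))/3)
= (-2.9333, 4.9)

(-2.9333, 4.9)


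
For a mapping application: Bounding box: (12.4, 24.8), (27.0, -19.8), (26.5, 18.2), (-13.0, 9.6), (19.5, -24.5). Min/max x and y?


x range: [-13, 27]
y range: [-24.5, 24.8]
Bounding box: (-13,-24.5) to (27,24.8)

(-13,-24.5) to (27,24.8)


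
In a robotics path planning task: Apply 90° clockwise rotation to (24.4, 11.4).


90° CW: (x,y) -> (y, -x)
(24.4,11.4) -> (11.4, -24.4)

(11.4, -24.4)


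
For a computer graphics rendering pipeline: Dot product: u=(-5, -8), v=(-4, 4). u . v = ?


u . v = u_x*v_x + u_y*v_y = (-5)*(-4) + (-8)*4
= 20 + (-32) = -12

-12


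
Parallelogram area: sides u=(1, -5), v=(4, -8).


|u x v| = |1*(-8) - (-5)*4|
= |(-8) - (-20)| = 12

12


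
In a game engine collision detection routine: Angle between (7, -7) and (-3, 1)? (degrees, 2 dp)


u.v = -28, |u| = sqrt(98) = 9.8995, |v| = sqrt(10) = 3.1623
cos(theta) = u.v/(|u||v|) = -28/sqrt(980) = -0.894427
theta = acos(-0.894427) = 153.43 degrees

153.43 degrees


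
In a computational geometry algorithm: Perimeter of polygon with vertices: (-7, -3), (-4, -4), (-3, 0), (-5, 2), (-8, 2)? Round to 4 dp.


Sides: (-7, -3)->(-4, -4): sqrt(10) = 3.162278, (-4, -4)->(-3, 0): sqrt(17) = 4.123106, (-3, 0)->(-5, 2): sqrt(8) = 2.828427, (-5, 2)->(-8, 2): sqrt(9) = 3, (-8, 2)->(-7, -3): sqrt(26) = 5.09902
Sum = 18.212831
Perimeter = 18.2128

18.2128


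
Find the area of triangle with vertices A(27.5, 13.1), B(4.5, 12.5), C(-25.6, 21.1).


Area = |x_A(y_B-y_C) + x_B(y_C-y_A) + x_C(y_A-y_B)|/2
= |(-236.5) + 36 + (-15.36)|/2
= 215.86/2 = 107.93

107.93


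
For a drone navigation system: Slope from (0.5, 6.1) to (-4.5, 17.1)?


slope = (y2-y1)/(x2-x1) = (17.1-6.1)/((-4.5)-0.5) = 11/(-5) = -2.2

-2.2


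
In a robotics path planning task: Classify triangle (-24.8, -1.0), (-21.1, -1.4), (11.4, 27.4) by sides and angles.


Side lengths squared: AB^2=13.85, BC^2=1885.69, CA^2=2117
Sorted: [13.85, 1885.69, 2117]
By sides: Scalene, By angles: Obtuse

Scalene, Obtuse


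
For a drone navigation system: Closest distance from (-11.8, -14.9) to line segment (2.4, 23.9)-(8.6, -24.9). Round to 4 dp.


Project P onto AB: t = 0.7461 (clamped to [0,1])
Closest point on segment: (7.0256, -12.5082)
Distance: 18.977

18.977


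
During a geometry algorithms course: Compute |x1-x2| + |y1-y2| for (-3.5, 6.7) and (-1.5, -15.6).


|(-3.5)-(-1.5)| + |6.7-(-15.6)| = 2 + 22.3 = 24.3

24.3


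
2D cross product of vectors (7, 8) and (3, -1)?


u x v = u_x*v_y - u_y*v_x = 7*(-1) - 8*3
= (-7) - 24 = -31

-31


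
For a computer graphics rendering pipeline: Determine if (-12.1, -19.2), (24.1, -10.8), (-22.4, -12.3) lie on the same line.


Cross product: (24.1-(-12.1))*((-12.3)-(-19.2)) - ((-10.8)-(-19.2))*((-22.4)-(-12.1))
= 336.3

No, not collinear


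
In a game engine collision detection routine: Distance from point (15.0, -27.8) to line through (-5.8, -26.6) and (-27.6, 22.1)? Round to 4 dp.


|cross product| = 986.8
|line direction| = sqrt(2846.93) = 53.3566
Distance = 986.8/sqrt(2846.93) = 18.4944

18.4944


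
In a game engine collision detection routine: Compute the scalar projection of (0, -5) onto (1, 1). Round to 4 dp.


u.v = -5, |v| = sqrt(2) = 1.4142
Scalar projection = u.v / |v| = -5 / sqrt(2) = -3.5355

-3.5355


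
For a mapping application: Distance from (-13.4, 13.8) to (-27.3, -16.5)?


dx=-13.9, dy=-30.3
d^2 = (-13.9)^2 + (-30.3)^2 = 1111.3
d = sqrt(1111.3) = 33.3362

33.3362


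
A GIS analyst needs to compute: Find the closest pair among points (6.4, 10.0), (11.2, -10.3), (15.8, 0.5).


d(P0,P1) = 20.8598, d(P0,P2) = 13.3645, d(P1,P2) = 11.7388
Closest: P1 and P2

Closest pair: (11.2, -10.3) and (15.8, 0.5), distance = 11.7388


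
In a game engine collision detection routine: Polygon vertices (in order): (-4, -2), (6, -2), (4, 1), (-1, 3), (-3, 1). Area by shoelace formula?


Shoelace sum: ((-4)*(-2) - 6*(-2)) + (6*1 - 4*(-2)) + (4*3 - (-1)*1) + ((-1)*1 - (-3)*3) + ((-3)*(-2) - (-4)*1)
= 65
Area = |65|/2 = 32.5

32.5


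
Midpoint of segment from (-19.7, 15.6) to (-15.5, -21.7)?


M = (((-19.7)+(-15.5))/2, (15.6+(-21.7))/2)
= (-17.6, -3.05)

(-17.6, -3.05)


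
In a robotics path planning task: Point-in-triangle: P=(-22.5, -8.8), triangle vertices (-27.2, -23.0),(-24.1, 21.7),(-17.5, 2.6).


Cross products: AB x AP = -166.07, BC x BP = -170.74, CA x CP = -17.42
All same sign? yes

Yes, inside


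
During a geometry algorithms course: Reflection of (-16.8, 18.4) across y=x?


Reflection over y=x: (x,y) -> (y,x)
(-16.8, 18.4) -> (18.4, -16.8)

(18.4, -16.8)


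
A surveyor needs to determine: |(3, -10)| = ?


|u| = sqrt(3^2 + (-10)^2) = sqrt(109) = 10.4403

10.4403


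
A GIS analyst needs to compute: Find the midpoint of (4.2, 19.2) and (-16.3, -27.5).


M = ((4.2+(-16.3))/2, (19.2+(-27.5))/2)
= (-6.05, -4.15)

(-6.05, -4.15)


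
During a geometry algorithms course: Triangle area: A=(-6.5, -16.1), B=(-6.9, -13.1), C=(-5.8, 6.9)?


Area = |x_A(y_B-y_C) + x_B(y_C-y_A) + x_C(y_A-y_B)|/2
= |130 + (-158.7) + 17.4|/2
= 11.3/2 = 5.65

5.65


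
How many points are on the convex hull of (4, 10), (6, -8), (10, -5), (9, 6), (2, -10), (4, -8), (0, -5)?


Convex hull vertices (CCW): (0, -5), (2, -10), (6, -8), (10, -5), (9, 6), (4, 10)
Count = 6

6


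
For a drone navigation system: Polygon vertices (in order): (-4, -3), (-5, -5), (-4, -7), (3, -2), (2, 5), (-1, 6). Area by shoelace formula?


Shoelace sum: ((-4)*(-5) - (-5)*(-3)) + ((-5)*(-7) - (-4)*(-5)) + ((-4)*(-2) - 3*(-7)) + (3*5 - 2*(-2)) + (2*6 - (-1)*5) + ((-1)*(-3) - (-4)*6)
= 112
Area = |112|/2 = 56

56


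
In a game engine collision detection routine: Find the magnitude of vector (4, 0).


|u| = sqrt(4^2 + 0^2) = sqrt(16) = 4

4


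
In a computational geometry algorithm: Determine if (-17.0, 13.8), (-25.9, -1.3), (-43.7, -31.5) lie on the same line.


Cross product: ((-25.9)-(-17))*((-31.5)-13.8) - ((-1.3)-13.8)*((-43.7)-(-17))
= 0

Yes, collinear


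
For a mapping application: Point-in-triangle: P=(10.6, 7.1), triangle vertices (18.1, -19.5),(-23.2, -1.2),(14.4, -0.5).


Cross products: AB x AP = -961.33, BC x BP = 288.42, CA x CP = -44.08
All same sign? no

No, outside


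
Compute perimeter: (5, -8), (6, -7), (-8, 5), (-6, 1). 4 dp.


Sides: (5, -8)->(6, -7): sqrt(2) = 1.414214, (6, -7)->(-8, 5): sqrt(340) = 18.439089, (-8, 5)->(-6, 1): sqrt(20) = 4.472136, (-6, 1)->(5, -8): sqrt(202) = 14.21267
Sum = 38.538109
Perimeter = 38.5381

38.5381


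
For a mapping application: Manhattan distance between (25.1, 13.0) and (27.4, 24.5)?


|25.1-27.4| + |13-24.5| = 2.3 + 11.5 = 13.8

13.8


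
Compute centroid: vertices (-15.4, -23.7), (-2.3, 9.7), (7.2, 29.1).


Centroid = ((x_A+x_B+x_C)/3, (y_A+y_B+y_C)/3)
= (((-15.4)+(-2.3)+7.2)/3, ((-23.7)+9.7+29.1)/3)
= (-3.5, 5.0333)

(-3.5, 5.0333)


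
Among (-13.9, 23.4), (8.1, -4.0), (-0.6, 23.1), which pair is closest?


d(P0,P1) = 35.1392, d(P0,P2) = 13.3034, d(P1,P2) = 28.4623
Closest: P0 and P2

Closest pair: (-13.9, 23.4) and (-0.6, 23.1), distance = 13.3034


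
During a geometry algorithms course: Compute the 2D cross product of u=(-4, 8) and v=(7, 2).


u x v = u_x*v_y - u_y*v_x = (-4)*2 - 8*7
= (-8) - 56 = -64

-64


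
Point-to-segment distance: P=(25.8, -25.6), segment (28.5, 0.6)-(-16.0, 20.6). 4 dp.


Project P onto AB: t = 0 (clamped to [0,1])
Closest point on segment: (28.5, 0.6)
Distance: 26.3388

26.3388


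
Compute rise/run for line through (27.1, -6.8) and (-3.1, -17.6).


slope = (y2-y1)/(x2-x1) = ((-17.6)-(-6.8))/((-3.1)-27.1) = (-10.8)/(-30.2) = 0.3576

0.3576


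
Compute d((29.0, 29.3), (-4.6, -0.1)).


dx=-33.6, dy=-29.4
d^2 = (-33.6)^2 + (-29.4)^2 = 1993.32
d = sqrt(1993.32) = 44.6466

44.6466


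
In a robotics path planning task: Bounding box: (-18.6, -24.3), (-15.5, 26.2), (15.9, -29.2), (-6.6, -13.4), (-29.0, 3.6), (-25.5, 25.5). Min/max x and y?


x range: [-29, 15.9]
y range: [-29.2, 26.2]
Bounding box: (-29,-29.2) to (15.9,26.2)

(-29,-29.2) to (15.9,26.2)


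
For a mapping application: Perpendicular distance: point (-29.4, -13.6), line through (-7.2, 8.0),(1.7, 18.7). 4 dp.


|cross product| = 45.3
|line direction| = sqrt(193.7) = 13.9176
Distance = 45.3/sqrt(193.7) = 3.2549

3.2549


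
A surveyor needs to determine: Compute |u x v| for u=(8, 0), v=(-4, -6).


|u x v| = |8*(-6) - 0*(-4)|
= |(-48) - 0| = 48

48


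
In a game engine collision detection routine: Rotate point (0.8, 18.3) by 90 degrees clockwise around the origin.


90° CW: (x,y) -> (y, -x)
(0.8,18.3) -> (18.3, -0.8)

(18.3, -0.8)


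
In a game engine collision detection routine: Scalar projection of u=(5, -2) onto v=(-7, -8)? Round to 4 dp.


u.v = -19, |v| = sqrt(113) = 10.6301
Scalar projection = u.v / |v| = -19 / sqrt(113) = -1.7874

-1.7874


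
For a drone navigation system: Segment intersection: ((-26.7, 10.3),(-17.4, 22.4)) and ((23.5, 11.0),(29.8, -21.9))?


Cross products: d1=-1655.99, d2=-1273.79, d3=-600.91, d4=-983.11
d1*d2 < 0 and d3*d4 < 0? no

No, they don't intersect


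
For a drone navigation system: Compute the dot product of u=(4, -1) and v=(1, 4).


u . v = u_x*v_x + u_y*v_y = 4*1 + (-1)*4
= 4 + (-4) = 0

0


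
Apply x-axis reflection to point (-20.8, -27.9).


Reflection over x-axis: (x,y) -> (x,-y)
(-20.8, -27.9) -> (-20.8, 27.9)

(-20.8, 27.9)


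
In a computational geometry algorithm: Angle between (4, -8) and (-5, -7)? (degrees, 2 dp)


u.v = 36, |u| = sqrt(80) = 8.9443, |v| = sqrt(74) = 8.6023
cos(theta) = u.v/(|u||v|) = 36/sqrt(5920) = 0.467888
theta = acos(0.467888) = 62.1 degrees

62.1 degrees


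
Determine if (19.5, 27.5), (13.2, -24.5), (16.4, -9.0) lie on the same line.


Cross product: (13.2-19.5)*((-9)-27.5) - ((-24.5)-27.5)*(16.4-19.5)
= 68.75

No, not collinear


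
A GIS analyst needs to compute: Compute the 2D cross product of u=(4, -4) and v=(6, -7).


u x v = u_x*v_y - u_y*v_x = 4*(-7) - (-4)*6
= (-28) - (-24) = -4

-4


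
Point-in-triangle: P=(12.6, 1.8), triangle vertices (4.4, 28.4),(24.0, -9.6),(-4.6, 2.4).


Cross products: AB x AP = -209.76, BC x BP = -189.24, CA x CP = -452.6
All same sign? yes

Yes, inside


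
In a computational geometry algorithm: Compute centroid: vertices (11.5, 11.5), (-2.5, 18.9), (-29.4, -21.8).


Centroid = ((x_A+x_B+x_C)/3, (y_A+y_B+y_C)/3)
= ((11.5+(-2.5)+(-29.4))/3, (11.5+18.9+(-21.8))/3)
= (-6.8, 2.8667)

(-6.8, 2.8667)


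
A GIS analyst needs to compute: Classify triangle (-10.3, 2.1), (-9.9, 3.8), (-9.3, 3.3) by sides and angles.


Side lengths squared: AB^2=3.05, BC^2=0.61, CA^2=2.44
Sorted: [0.61, 2.44, 3.05]
By sides: Scalene, By angles: Right

Scalene, Right


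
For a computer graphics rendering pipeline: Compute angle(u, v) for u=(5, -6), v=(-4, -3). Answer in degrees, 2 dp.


u.v = -2, |u| = sqrt(61) = 7.8102, |v| = sqrt(25) = 5
cos(theta) = u.v/(|u||v|) = -2/sqrt(1525) = -0.051215
theta = acos(-0.051215) = 92.94 degrees

92.94 degrees


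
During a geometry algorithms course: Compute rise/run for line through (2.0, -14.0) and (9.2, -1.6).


slope = (y2-y1)/(x2-x1) = ((-1.6)-(-14))/(9.2-2) = 12.4/7.2 = 1.7222

1.7222


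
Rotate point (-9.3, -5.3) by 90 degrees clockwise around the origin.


90° CW: (x,y) -> (y, -x)
(-9.3,-5.3) -> (-5.3, 9.3)

(-5.3, 9.3)


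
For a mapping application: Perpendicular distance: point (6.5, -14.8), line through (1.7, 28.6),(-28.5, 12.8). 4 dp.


|cross product| = 1386.52
|line direction| = sqrt(1161.68) = 34.0834
Distance = 1386.52/sqrt(1161.68) = 40.6802

40.6802


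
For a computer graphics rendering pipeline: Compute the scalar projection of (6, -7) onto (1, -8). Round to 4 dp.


u.v = 62, |v| = sqrt(65) = 8.0623
Scalar projection = u.v / |v| = 62 / sqrt(65) = 7.6902

7.6902


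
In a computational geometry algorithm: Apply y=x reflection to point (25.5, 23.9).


Reflection over y=x: (x,y) -> (y,x)
(25.5, 23.9) -> (23.9, 25.5)

(23.9, 25.5)


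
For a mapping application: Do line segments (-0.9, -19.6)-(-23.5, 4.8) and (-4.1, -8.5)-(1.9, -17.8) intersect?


Cross products: d1=-36.84, d2=-100.62, d3=-172.78, d4=-109
d1*d2 < 0 and d3*d4 < 0? no

No, they don't intersect


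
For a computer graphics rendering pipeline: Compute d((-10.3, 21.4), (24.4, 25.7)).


dx=34.7, dy=4.3
d^2 = 34.7^2 + 4.3^2 = 1222.58
d = sqrt(1222.58) = 34.9654

34.9654


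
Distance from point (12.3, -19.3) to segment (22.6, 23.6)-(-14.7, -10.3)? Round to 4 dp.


Project P onto AB: t = 0.7237 (clamped to [0,1])
Closest point on segment: (-4.3931, -0.9326)
Distance: 24.8198

24.8198


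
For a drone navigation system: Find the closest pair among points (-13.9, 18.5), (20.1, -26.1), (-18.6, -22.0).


d(P0,P1) = 56.0817, d(P0,P2) = 40.7718, d(P1,P2) = 38.9166
Closest: P1 and P2

Closest pair: (20.1, -26.1) and (-18.6, -22.0), distance = 38.9166


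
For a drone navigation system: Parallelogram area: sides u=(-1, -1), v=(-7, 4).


|u x v| = |(-1)*4 - (-1)*(-7)|
= |(-4) - 7| = 11

11


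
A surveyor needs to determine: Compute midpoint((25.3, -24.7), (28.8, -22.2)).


M = ((25.3+28.8)/2, ((-24.7)+(-22.2))/2)
= (27.05, -23.45)

(27.05, -23.45)


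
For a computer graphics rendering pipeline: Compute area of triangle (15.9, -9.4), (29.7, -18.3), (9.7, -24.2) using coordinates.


Area = |x_A(y_B-y_C) + x_B(y_C-y_A) + x_C(y_A-y_B)|/2
= |93.81 + (-439.56) + 86.33|/2
= 259.42/2 = 129.71

129.71


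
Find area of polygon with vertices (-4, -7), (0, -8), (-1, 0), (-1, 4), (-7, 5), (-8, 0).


Shoelace sum: ((-4)*(-8) - 0*(-7)) + (0*0 - (-1)*(-8)) + ((-1)*4 - (-1)*0) + ((-1)*5 - (-7)*4) + ((-7)*0 - (-8)*5) + ((-8)*(-7) - (-4)*0)
= 139
Area = |139|/2 = 69.5

69.5


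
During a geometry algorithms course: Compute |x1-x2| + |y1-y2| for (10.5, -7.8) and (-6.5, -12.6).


|10.5-(-6.5)| + |(-7.8)-(-12.6)| = 17 + 4.8 = 21.8

21.8


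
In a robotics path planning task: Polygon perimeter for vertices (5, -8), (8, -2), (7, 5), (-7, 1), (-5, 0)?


Sides: (5, -8)->(8, -2): sqrt(45) = 6.708204, (8, -2)->(7, 5): sqrt(50) = 7.071068, (7, 5)->(-7, 1): sqrt(212) = 14.56022, (-7, 1)->(-5, 0): sqrt(5) = 2.236068, (-5, 0)->(5, -8): sqrt(164) = 12.806248
Sum = 43.381808
Perimeter = 43.3818

43.3818


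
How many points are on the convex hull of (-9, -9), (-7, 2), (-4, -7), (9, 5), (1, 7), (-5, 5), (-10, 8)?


Convex hull vertices (CCW): (-10, 8), (-9, -9), (-4, -7), (9, 5), (1, 7)
Count = 5

5


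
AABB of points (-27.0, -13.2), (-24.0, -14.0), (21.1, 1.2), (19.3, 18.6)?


x range: [-27, 21.1]
y range: [-14, 18.6]
Bounding box: (-27,-14) to (21.1,18.6)

(-27,-14) to (21.1,18.6)


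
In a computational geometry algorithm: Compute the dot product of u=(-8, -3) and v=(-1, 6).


u . v = u_x*v_x + u_y*v_y = (-8)*(-1) + (-3)*6
= 8 + (-18) = -10

-10


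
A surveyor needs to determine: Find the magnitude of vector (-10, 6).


|u| = sqrt((-10)^2 + 6^2) = sqrt(136) = 11.6619

11.6619


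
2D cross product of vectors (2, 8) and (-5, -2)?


u x v = u_x*v_y - u_y*v_x = 2*(-2) - 8*(-5)
= (-4) - (-40) = 36

36


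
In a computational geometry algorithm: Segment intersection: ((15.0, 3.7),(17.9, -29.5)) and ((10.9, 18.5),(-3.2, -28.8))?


Cross products: d1=402.61, d2=1007.9, d3=-93.2, d4=-698.49
d1*d2 < 0 and d3*d4 < 0? no

No, they don't intersect


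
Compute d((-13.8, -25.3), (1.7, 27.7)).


dx=15.5, dy=53
d^2 = 15.5^2 + 53^2 = 3049.25
d = sqrt(3049.25) = 55.22

55.22


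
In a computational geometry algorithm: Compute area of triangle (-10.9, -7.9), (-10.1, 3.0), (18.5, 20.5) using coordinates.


Area = |x_A(y_B-y_C) + x_B(y_C-y_A) + x_C(y_A-y_B)|/2
= |190.75 + (-286.84) + (-201.65)|/2
= 297.74/2 = 148.87

148.87


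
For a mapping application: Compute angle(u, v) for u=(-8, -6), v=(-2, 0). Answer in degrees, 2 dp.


u.v = 16, |u| = sqrt(100) = 10, |v| = sqrt(4) = 2
cos(theta) = u.v/(|u||v|) = 16/sqrt(400) = 0.8
theta = acos(0.8) = 36.87 degrees

36.87 degrees


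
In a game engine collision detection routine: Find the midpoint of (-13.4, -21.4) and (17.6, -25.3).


M = (((-13.4)+17.6)/2, ((-21.4)+(-25.3))/2)
= (2.1, -23.35)

(2.1, -23.35)


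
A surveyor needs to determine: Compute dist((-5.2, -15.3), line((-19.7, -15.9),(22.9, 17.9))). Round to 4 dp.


|cross product| = 464.54
|line direction| = sqrt(2957.2) = 54.3801
Distance = 464.54/sqrt(2957.2) = 8.5425

8.5425


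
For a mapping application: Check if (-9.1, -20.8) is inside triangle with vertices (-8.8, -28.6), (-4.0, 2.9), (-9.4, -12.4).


Cross products: AB x AP = 46.89, BC x BP = 49.95, CA x CP = -0.18
All same sign? no

No, outside


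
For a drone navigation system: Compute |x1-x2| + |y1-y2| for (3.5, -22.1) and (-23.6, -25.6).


|3.5-(-23.6)| + |(-22.1)-(-25.6)| = 27.1 + 3.5 = 30.6

30.6


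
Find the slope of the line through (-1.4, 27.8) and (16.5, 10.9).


slope = (y2-y1)/(x2-x1) = (10.9-27.8)/(16.5-(-1.4)) = (-16.9)/17.9 = -0.9441

-0.9441


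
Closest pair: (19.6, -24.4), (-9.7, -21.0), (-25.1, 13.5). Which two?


d(P0,P1) = 29.4966, d(P0,P2) = 58.6046, d(P1,P2) = 37.7811
Closest: P0 and P1

Closest pair: (19.6, -24.4) and (-9.7, -21.0), distance = 29.4966


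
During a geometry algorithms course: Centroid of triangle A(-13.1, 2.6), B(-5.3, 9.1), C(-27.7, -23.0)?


Centroid = ((x_A+x_B+x_C)/3, (y_A+y_B+y_C)/3)
= (((-13.1)+(-5.3)+(-27.7))/3, (2.6+9.1+(-23))/3)
= (-15.3667, -3.7667)

(-15.3667, -3.7667)


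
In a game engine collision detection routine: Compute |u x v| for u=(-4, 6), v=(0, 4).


|u x v| = |(-4)*4 - 6*0|
= |(-16) - 0| = 16

16


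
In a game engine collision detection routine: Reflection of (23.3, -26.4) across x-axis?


Reflection over x-axis: (x,y) -> (x,-y)
(23.3, -26.4) -> (23.3, 26.4)

(23.3, 26.4)


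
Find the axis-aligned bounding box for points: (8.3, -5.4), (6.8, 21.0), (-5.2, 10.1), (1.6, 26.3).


x range: [-5.2, 8.3]
y range: [-5.4, 26.3]
Bounding box: (-5.2,-5.4) to (8.3,26.3)

(-5.2,-5.4) to (8.3,26.3)


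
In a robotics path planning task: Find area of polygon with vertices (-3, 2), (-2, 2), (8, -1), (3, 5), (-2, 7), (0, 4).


Shoelace sum: ((-3)*2 - (-2)*2) + ((-2)*(-1) - 8*2) + (8*5 - 3*(-1)) + (3*7 - (-2)*5) + ((-2)*4 - 0*7) + (0*2 - (-3)*4)
= 62
Area = |62|/2 = 31

31


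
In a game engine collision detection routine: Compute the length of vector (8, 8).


|u| = sqrt(8^2 + 8^2) = sqrt(128) = 11.3137

11.3137


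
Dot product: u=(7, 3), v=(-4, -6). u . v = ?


u . v = u_x*v_x + u_y*v_y = 7*(-4) + 3*(-6)
= (-28) + (-18) = -46

-46


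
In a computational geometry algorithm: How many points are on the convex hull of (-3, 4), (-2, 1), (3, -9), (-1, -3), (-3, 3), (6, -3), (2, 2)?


Convex hull vertices (CCW): (-3, 3), (-1, -3), (3, -9), (6, -3), (2, 2), (-3, 4)
Count = 6

6


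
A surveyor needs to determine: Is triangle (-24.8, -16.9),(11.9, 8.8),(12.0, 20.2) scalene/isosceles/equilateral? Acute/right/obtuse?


Side lengths squared: AB^2=2007.38, BC^2=129.97, CA^2=2730.65
Sorted: [129.97, 2007.38, 2730.65]
By sides: Scalene, By angles: Obtuse

Scalene, Obtuse


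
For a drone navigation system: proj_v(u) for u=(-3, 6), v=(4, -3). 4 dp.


u.v = -30, |v| = sqrt(25) = 5
Scalar projection = u.v / |v| = -30 / sqrt(25) = -6

-6


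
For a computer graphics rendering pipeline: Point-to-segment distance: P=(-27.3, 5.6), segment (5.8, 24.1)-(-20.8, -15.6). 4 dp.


Project P onto AB: t = 0.7072 (clamped to [0,1])
Closest point on segment: (-13.0105, -3.9743)
Distance: 17.2005

17.2005


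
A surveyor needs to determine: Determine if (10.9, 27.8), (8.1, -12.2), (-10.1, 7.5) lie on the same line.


Cross product: (8.1-10.9)*(7.5-27.8) - ((-12.2)-27.8)*((-10.1)-10.9)
= -783.16

No, not collinear


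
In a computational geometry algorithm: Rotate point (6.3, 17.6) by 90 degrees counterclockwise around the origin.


90° CCW: (x,y) -> (-y, x)
(6.3,17.6) -> (-17.6, 6.3)

(-17.6, 6.3)


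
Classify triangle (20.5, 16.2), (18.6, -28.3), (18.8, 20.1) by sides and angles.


Side lengths squared: AB^2=1983.86, BC^2=2342.6, CA^2=18.1
Sorted: [18.1, 1983.86, 2342.6]
By sides: Scalene, By angles: Obtuse

Scalene, Obtuse


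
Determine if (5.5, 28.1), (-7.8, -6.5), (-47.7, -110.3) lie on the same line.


Cross product: ((-7.8)-5.5)*((-110.3)-28.1) - ((-6.5)-28.1)*((-47.7)-5.5)
= 0

Yes, collinear


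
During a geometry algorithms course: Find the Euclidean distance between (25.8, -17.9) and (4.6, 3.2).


dx=-21.2, dy=21.1
d^2 = (-21.2)^2 + 21.1^2 = 894.65
d = sqrt(894.65) = 29.9107

29.9107


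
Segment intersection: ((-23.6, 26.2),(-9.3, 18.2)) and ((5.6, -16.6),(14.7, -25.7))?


Cross products: d1=123.76, d2=181.09, d3=-378.44, d4=-435.77
d1*d2 < 0 and d3*d4 < 0? no

No, they don't intersect


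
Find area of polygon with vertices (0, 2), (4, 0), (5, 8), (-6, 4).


Shoelace sum: (0*0 - 4*2) + (4*8 - 5*0) + (5*4 - (-6)*8) + ((-6)*2 - 0*4)
= 80
Area = |80|/2 = 40

40


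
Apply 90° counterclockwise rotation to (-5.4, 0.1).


90° CCW: (x,y) -> (-y, x)
(-5.4,0.1) -> (-0.1, -5.4)

(-0.1, -5.4)


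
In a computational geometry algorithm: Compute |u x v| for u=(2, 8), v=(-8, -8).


|u x v| = |2*(-8) - 8*(-8)|
= |(-16) - (-64)| = 48

48


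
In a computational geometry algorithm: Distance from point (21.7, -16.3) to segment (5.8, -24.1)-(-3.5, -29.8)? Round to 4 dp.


Project P onto AB: t = 0 (clamped to [0,1])
Closest point on segment: (5.8, -24.1)
Distance: 17.7102

17.7102


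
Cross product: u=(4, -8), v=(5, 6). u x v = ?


u x v = u_x*v_y - u_y*v_x = 4*6 - (-8)*5
= 24 - (-40) = 64

64


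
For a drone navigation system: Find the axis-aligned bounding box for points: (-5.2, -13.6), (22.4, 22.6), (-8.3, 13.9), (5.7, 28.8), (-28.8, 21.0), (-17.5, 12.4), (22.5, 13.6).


x range: [-28.8, 22.5]
y range: [-13.6, 28.8]
Bounding box: (-28.8,-13.6) to (22.5,28.8)

(-28.8,-13.6) to (22.5,28.8)


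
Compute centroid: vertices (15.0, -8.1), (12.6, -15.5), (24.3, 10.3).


Centroid = ((x_A+x_B+x_C)/3, (y_A+y_B+y_C)/3)
= ((15+12.6+24.3)/3, ((-8.1)+(-15.5)+10.3)/3)
= (17.3, -4.4333)

(17.3, -4.4333)


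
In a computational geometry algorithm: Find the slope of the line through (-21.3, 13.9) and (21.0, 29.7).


slope = (y2-y1)/(x2-x1) = (29.7-13.9)/(21-(-21.3)) = 15.8/42.3 = 0.3735

0.3735


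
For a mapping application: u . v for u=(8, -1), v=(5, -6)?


u . v = u_x*v_x + u_y*v_y = 8*5 + (-1)*(-6)
= 40 + 6 = 46

46


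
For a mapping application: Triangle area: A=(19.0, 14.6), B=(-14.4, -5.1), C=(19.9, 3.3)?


Area = |x_A(y_B-y_C) + x_B(y_C-y_A) + x_C(y_A-y_B)|/2
= |(-159.6) + 162.72 + 392.03|/2
= 395.15/2 = 197.575

197.575


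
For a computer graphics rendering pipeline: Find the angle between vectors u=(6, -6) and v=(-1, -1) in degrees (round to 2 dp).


u.v = 0, |u| = sqrt(72) = 8.4853, |v| = sqrt(2) = 1.4142
cos(theta) = u.v/(|u||v|) = 0/sqrt(144) = 0
theta = acos(0) = 90 degrees

90 degrees


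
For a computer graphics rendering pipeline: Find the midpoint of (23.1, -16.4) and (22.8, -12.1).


M = ((23.1+22.8)/2, ((-16.4)+(-12.1))/2)
= (22.95, -14.25)

(22.95, -14.25)


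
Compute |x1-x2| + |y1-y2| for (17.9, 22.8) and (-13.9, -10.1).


|17.9-(-13.9)| + |22.8-(-10.1)| = 31.8 + 32.9 = 64.7

64.7


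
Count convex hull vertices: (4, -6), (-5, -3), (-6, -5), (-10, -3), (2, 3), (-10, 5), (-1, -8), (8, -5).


Convex hull vertices (CCW): (-10, -3), (-1, -8), (8, -5), (2, 3), (-10, 5)
Count = 5

5


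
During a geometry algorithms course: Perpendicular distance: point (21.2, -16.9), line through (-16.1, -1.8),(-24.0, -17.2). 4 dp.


|cross product| = 693.71
|line direction| = sqrt(299.57) = 17.3081
Distance = 693.71/sqrt(299.57) = 40.0801

40.0801


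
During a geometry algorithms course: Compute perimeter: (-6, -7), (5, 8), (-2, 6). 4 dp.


Sides: (-6, -7)->(5, 8): sqrt(346) = 18.601075, (5, 8)->(-2, 6): sqrt(53) = 7.28011, (-2, 6)->(-6, -7): sqrt(185) = 13.601471
Sum = 39.482656
Perimeter = 39.4827

39.4827


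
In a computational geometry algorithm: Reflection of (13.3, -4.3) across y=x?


Reflection over y=x: (x,y) -> (y,x)
(13.3, -4.3) -> (-4.3, 13.3)

(-4.3, 13.3)


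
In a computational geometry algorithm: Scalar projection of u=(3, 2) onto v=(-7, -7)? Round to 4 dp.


u.v = -35, |v| = sqrt(98) = 9.8995
Scalar projection = u.v / |v| = -35 / sqrt(98) = -3.5355

-3.5355


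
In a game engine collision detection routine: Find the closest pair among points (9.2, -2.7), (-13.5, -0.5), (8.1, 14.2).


d(P0,P1) = 22.8064, d(P0,P2) = 16.9358, d(P1,P2) = 26.1276
Closest: P0 and P2

Closest pair: (9.2, -2.7) and (8.1, 14.2), distance = 16.9358


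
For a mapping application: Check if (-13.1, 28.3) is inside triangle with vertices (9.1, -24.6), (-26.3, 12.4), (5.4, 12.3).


Cross products: AB x AP = -1051.26, BC x BP = 505.35, CA x CP = -623.45
All same sign? no

No, outside


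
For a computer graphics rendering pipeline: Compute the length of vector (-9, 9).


|u| = sqrt((-9)^2 + 9^2) = sqrt(162) = 12.7279

12.7279


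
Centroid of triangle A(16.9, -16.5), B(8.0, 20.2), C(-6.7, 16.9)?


Centroid = ((x_A+x_B+x_C)/3, (y_A+y_B+y_C)/3)
= ((16.9+8+(-6.7))/3, ((-16.5)+20.2+16.9)/3)
= (6.0667, 6.8667)

(6.0667, 6.8667)


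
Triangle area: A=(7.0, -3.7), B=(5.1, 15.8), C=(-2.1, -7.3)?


Area = |x_A(y_B-y_C) + x_B(y_C-y_A) + x_C(y_A-y_B)|/2
= |161.7 + (-18.36) + 40.95|/2
= 184.29/2 = 92.145

92.145


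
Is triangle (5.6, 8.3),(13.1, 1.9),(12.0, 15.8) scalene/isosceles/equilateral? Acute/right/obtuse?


Side lengths squared: AB^2=97.21, BC^2=194.42, CA^2=97.21
Sorted: [97.21, 97.21, 194.42]
By sides: Isosceles, By angles: Right

Isosceles, Right


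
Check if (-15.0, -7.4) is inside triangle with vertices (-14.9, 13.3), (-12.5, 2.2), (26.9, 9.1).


Cross products: AB x AP = -50.79, BC x BP = -360.99, CA x CP = 865.68
All same sign? no

No, outside


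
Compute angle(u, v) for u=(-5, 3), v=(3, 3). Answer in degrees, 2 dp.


u.v = -6, |u| = sqrt(34) = 5.831, |v| = sqrt(18) = 4.2426
cos(theta) = u.v/(|u||v|) = -6/sqrt(612) = -0.242536
theta = acos(-0.242536) = 104.04 degrees

104.04 degrees


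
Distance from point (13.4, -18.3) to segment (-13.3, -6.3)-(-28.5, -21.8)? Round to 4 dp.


Project P onto AB: t = 0 (clamped to [0,1])
Closest point on segment: (-13.3, -6.3)
Distance: 29.2727

29.2727


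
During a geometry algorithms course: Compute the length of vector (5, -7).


|u| = sqrt(5^2 + (-7)^2) = sqrt(74) = 8.6023

8.6023


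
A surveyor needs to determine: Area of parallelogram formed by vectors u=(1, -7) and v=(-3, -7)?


|u x v| = |1*(-7) - (-7)*(-3)|
= |(-7) - 21| = 28

28


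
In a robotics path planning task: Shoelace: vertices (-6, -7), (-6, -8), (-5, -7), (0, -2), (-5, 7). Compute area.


Shoelace sum: ((-6)*(-8) - (-6)*(-7)) + ((-6)*(-7) - (-5)*(-8)) + ((-5)*(-2) - 0*(-7)) + (0*7 - (-5)*(-2)) + ((-5)*(-7) - (-6)*7)
= 85
Area = |85|/2 = 42.5

42.5


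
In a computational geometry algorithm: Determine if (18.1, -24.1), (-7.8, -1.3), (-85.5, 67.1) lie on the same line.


Cross product: ((-7.8)-18.1)*(67.1-(-24.1)) - ((-1.3)-(-24.1))*((-85.5)-18.1)
= 0

Yes, collinear


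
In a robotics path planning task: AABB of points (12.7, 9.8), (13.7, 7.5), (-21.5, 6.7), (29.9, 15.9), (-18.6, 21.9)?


x range: [-21.5, 29.9]
y range: [6.7, 21.9]
Bounding box: (-21.5,6.7) to (29.9,21.9)

(-21.5,6.7) to (29.9,21.9)


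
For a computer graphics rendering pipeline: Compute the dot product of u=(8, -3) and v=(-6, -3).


u . v = u_x*v_x + u_y*v_y = 8*(-6) + (-3)*(-3)
= (-48) + 9 = -39

-39


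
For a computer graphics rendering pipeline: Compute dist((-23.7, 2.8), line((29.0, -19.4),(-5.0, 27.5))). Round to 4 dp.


|cross product| = 1716.83
|line direction| = sqrt(3355.61) = 57.9276
Distance = 1716.83/sqrt(3355.61) = 29.6375

29.6375


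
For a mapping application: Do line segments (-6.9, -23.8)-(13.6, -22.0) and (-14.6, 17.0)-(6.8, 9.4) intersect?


Cross products: d1=-814.6, d2=-620.28, d3=850.26, d4=655.94
d1*d2 < 0 and d3*d4 < 0? no

No, they don't intersect


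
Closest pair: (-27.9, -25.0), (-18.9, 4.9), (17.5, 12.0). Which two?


d(P0,P1) = 31.2252, d(P0,P2) = 58.5676, d(P1,P2) = 37.086
Closest: P0 and P1

Closest pair: (-27.9, -25.0) and (-18.9, 4.9), distance = 31.2252


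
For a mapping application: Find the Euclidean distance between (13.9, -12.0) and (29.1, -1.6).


dx=15.2, dy=10.4
d^2 = 15.2^2 + 10.4^2 = 339.2
d = sqrt(339.2) = 18.4174

18.4174


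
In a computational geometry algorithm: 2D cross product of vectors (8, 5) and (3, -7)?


u x v = u_x*v_y - u_y*v_x = 8*(-7) - 5*3
= (-56) - 15 = -71

-71


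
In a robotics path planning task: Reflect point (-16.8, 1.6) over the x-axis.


Reflection over x-axis: (x,y) -> (x,-y)
(-16.8, 1.6) -> (-16.8, -1.6)

(-16.8, -1.6)


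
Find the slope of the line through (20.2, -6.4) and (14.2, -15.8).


slope = (y2-y1)/(x2-x1) = ((-15.8)-(-6.4))/(14.2-20.2) = (-9.4)/(-6) = 1.5667

1.5667


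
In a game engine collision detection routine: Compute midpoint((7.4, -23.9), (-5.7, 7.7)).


M = ((7.4+(-5.7))/2, ((-23.9)+7.7)/2)
= (0.85, -8.1)

(0.85, -8.1)


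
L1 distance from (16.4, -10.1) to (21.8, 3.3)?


|16.4-21.8| + |(-10.1)-3.3| = 5.4 + 13.4 = 18.8

18.8


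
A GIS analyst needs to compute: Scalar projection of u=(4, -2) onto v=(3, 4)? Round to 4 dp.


u.v = 4, |v| = sqrt(25) = 5
Scalar projection = u.v / |v| = 4 / sqrt(25) = 0.8

0.8


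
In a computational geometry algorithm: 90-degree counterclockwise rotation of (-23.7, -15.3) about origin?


90° CCW: (x,y) -> (-y, x)
(-23.7,-15.3) -> (15.3, -23.7)

(15.3, -23.7)


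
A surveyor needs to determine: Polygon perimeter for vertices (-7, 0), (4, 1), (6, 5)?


Sides: (-7, 0)->(4, 1): sqrt(122) = 11.045361, (4, 1)->(6, 5): sqrt(20) = 4.472136, (6, 5)->(-7, 0): sqrt(194) = 13.928388
Sum = 29.445885
Perimeter = 29.4459

29.4459


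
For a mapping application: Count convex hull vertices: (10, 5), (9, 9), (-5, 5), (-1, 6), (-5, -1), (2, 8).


Convex hull vertices (CCW): (-5, -1), (10, 5), (9, 9), (2, 8), (-5, 5)
Count = 5

5


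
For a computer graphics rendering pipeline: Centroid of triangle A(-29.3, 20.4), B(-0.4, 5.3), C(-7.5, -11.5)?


Centroid = ((x_A+x_B+x_C)/3, (y_A+y_B+y_C)/3)
= (((-29.3)+(-0.4)+(-7.5))/3, (20.4+5.3+(-11.5))/3)
= (-12.4, 4.7333)

(-12.4, 4.7333)


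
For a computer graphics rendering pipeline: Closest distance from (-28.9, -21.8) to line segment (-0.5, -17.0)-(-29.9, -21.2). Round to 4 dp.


Project P onto AB: t = 0.9695 (clamped to [0,1])
Closest point on segment: (-29.004, -21.072)
Distance: 0.7354

0.7354


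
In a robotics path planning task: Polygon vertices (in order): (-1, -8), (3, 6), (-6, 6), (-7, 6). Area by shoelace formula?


Shoelace sum: ((-1)*6 - 3*(-8)) + (3*6 - (-6)*6) + ((-6)*6 - (-7)*6) + ((-7)*(-8) - (-1)*6)
= 140
Area = |140|/2 = 70

70


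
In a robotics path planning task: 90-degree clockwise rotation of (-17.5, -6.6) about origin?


90° CW: (x,y) -> (y, -x)
(-17.5,-6.6) -> (-6.6, 17.5)

(-6.6, 17.5)


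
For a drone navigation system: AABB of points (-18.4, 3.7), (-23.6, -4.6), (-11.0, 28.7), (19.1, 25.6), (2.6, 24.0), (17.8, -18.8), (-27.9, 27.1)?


x range: [-27.9, 19.1]
y range: [-18.8, 28.7]
Bounding box: (-27.9,-18.8) to (19.1,28.7)

(-27.9,-18.8) to (19.1,28.7)


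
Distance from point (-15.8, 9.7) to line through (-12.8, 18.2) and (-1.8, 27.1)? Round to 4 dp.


|cross product| = 66.8
|line direction| = sqrt(200.21) = 14.1496
Distance = 66.8/sqrt(200.21) = 4.721

4.721


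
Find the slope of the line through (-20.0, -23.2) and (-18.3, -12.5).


slope = (y2-y1)/(x2-x1) = ((-12.5)-(-23.2))/((-18.3)-(-20)) = 10.7/1.7 = 6.2941

6.2941


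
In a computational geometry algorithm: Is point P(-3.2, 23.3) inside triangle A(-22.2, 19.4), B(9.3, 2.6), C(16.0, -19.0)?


Cross products: AB x AP = 442.05, BC x BP = -131.31, CA x CP = -878.58
All same sign? no

No, outside


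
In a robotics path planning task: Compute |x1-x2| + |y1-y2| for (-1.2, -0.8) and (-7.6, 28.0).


|(-1.2)-(-7.6)| + |(-0.8)-28| = 6.4 + 28.8 = 35.2

35.2


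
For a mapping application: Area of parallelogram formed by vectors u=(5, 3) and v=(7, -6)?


|u x v| = |5*(-6) - 3*7|
= |(-30) - 21| = 51

51


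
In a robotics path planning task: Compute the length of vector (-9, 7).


|u| = sqrt((-9)^2 + 7^2) = sqrt(130) = 11.4018

11.4018


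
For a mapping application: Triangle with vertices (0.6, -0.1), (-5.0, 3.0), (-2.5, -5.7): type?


Side lengths squared: AB^2=40.97, BC^2=81.94, CA^2=40.97
Sorted: [40.97, 40.97, 81.94]
By sides: Isosceles, By angles: Right

Isosceles, Right


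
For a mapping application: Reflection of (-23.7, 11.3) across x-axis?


Reflection over x-axis: (x,y) -> (x,-y)
(-23.7, 11.3) -> (-23.7, -11.3)

(-23.7, -11.3)


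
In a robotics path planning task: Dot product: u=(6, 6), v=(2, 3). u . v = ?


u . v = u_x*v_x + u_y*v_y = 6*2 + 6*3
= 12 + 18 = 30

30


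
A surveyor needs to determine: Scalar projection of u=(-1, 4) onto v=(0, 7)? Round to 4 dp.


u.v = 28, |v| = sqrt(49) = 7
Scalar projection = u.v / |v| = 28 / sqrt(49) = 4

4


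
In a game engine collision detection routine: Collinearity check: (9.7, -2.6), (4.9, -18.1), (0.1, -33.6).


Cross product: (4.9-9.7)*((-33.6)-(-2.6)) - ((-18.1)-(-2.6))*(0.1-9.7)
= 0

Yes, collinear


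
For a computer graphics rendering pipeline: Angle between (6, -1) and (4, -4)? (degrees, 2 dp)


u.v = 28, |u| = sqrt(37) = 6.0828, |v| = sqrt(32) = 5.6569
cos(theta) = u.v/(|u||v|) = 28/sqrt(1184) = 0.813733
theta = acos(0.813733) = 35.54 degrees

35.54 degrees


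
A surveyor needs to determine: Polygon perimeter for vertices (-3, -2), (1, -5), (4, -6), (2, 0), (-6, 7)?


Sides: (-3, -2)->(1, -5): sqrt(25) = 5, (1, -5)->(4, -6): sqrt(10) = 3.162278, (4, -6)->(2, 0): sqrt(40) = 6.324555, (2, 0)->(-6, 7): sqrt(113) = 10.630146, (-6, 7)->(-3, -2): sqrt(90) = 9.486833
Sum = 34.603812
Perimeter = 34.6038

34.6038


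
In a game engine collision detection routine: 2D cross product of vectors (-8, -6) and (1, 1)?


u x v = u_x*v_y - u_y*v_x = (-8)*1 - (-6)*1
= (-8) - (-6) = -2

-2


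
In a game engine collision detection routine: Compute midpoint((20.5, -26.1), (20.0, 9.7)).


M = ((20.5+20)/2, ((-26.1)+9.7)/2)
= (20.25, -8.2)

(20.25, -8.2)


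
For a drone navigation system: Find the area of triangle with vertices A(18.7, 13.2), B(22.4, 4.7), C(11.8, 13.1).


Area = |x_A(y_B-y_C) + x_B(y_C-y_A) + x_C(y_A-y_B)|/2
= |(-157.08) + (-2.24) + 100.3|/2
= 59.02/2 = 29.51

29.51


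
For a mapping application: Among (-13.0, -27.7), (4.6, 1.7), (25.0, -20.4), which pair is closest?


d(P0,P1) = 34.2654, d(P0,P2) = 38.6948, d(P1,P2) = 30.0761
Closest: P1 and P2

Closest pair: (4.6, 1.7) and (25.0, -20.4), distance = 30.0761


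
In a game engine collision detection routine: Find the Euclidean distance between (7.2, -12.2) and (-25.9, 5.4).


dx=-33.1, dy=17.6
d^2 = (-33.1)^2 + 17.6^2 = 1405.37
d = sqrt(1405.37) = 37.4883

37.4883


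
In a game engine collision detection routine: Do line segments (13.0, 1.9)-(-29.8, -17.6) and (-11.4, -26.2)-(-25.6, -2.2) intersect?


Cross products: d1=-984.62, d2=319.48, d3=726.88, d4=-577.22
d1*d2 < 0 and d3*d4 < 0? yes

Yes, they intersect


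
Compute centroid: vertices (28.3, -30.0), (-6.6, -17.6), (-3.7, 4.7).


Centroid = ((x_A+x_B+x_C)/3, (y_A+y_B+y_C)/3)
= ((28.3+(-6.6)+(-3.7))/3, ((-30)+(-17.6)+4.7)/3)
= (6, -14.3)

(6, -14.3)


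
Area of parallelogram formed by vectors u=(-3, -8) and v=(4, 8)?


|u x v| = |(-3)*8 - (-8)*4|
= |(-24) - (-32)| = 8

8


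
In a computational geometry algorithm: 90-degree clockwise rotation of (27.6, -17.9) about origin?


90° CW: (x,y) -> (y, -x)
(27.6,-17.9) -> (-17.9, -27.6)

(-17.9, -27.6)


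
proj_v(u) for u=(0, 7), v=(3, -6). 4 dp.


u.v = -42, |v| = sqrt(45) = 6.7082
Scalar projection = u.v / |v| = -42 / sqrt(45) = -6.261

-6.261


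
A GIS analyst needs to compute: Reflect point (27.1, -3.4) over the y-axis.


Reflection over y-axis: (x,y) -> (-x,y)
(27.1, -3.4) -> (-27.1, -3.4)

(-27.1, -3.4)


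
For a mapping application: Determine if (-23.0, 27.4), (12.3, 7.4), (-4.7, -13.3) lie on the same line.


Cross product: (12.3-(-23))*((-13.3)-27.4) - (7.4-27.4)*((-4.7)-(-23))
= -1070.71

No, not collinear
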